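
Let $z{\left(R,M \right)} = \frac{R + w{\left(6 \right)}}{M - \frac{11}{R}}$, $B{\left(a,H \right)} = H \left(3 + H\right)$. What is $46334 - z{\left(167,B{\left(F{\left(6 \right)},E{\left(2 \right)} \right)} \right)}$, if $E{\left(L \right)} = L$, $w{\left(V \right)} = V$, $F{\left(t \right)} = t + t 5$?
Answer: $\frac{76839215}{1659} \approx 46317.0$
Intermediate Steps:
$F{\left(t \right)} = 6 t$ ($F{\left(t \right)} = t + 5 t = 6 t$)
$z{\left(R,M \right)} = \frac{6 + R}{M - \frac{11}{R}}$ ($z{\left(R,M \right)} = \frac{R + 6}{M - \frac{11}{R}} = \frac{6 + R}{M - \frac{11}{R}}$)
$46334 - z{\left(167,B{\left(F{\left(6 \right)},E{\left(2 \right)} \right)} \right)} = 46334 - \frac{167 \left(6 + 167\right)}{-11 + 2 \left(3 + 2\right) 167} = 46334 - 167 \frac{1}{-11 + 2 \cdot 5 \cdot 167} \cdot 173 = 46334 - 167 \frac{1}{-11 + 10 \cdot 167} \cdot 173 = 46334 - 167 \frac{1}{-11 + 1670} \cdot 173 = 46334 - 167 \cdot \frac{1}{1659} \cdot 173 = 46334 - \frac{28891}{1659} = \frac{76839215}{1659}$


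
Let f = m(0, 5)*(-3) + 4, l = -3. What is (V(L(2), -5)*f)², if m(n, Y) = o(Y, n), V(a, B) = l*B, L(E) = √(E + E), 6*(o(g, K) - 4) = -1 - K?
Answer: 50625/4 ≈ 12656.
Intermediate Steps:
o(g, K) = 23/6 - K/6 (o(g, K) = 4 + (-1 - K)/6 = 4 + (-⅙ - K/6) = 23/6 - K/6)
L(E) = √2*√E (L(E) = √(2*E) = √2*√E)
V(a, B) = -3*B
m(n, Y) = 23/6 - n/6
f = -15/2 (f = (23/6 - ⅙*0)*(-3) + 4 = (23/6 + 0)*(-3) + 4 = (23/6)*(-3) + 4 = -23/2 + 4 = -15/2 ≈ -7.5000)
(V(L(2), -5)*f)² = (-3*(-5)*(-15/2))² = (15*(-15/2))² = (-225/2)² = 50625/4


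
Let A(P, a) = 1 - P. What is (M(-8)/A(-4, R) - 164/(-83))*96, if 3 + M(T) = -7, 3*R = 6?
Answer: -192/83 ≈ -2.3133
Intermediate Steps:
R = 2 (R = (⅓)*6 = 2)
M(T) = -10 (M(T) = -3 - 7 = -10)
(M(-8)/A(-4, R) - 164/(-83))*96 = (-10/(1 - 1*(-4)) - 164/(-83))*96 = (-10/(1 + 4) - 164*(-1/83))*96 = (-10/5 + 164/83)*96 = (-10*⅕ + 164/83)*96 = (-2 + 164/83)*96 = -2/83*96 = -192/83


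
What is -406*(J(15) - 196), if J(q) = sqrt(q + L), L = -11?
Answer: 78764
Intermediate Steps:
J(q) = sqrt(-11 + q) (J(q) = sqrt(q - 11) = sqrt(-11 + q))
-406*(J(15) - 196) = -406*(sqrt(-11 + 15) - 196) = -406*(sqrt(4) - 196) = -406*(2 - 196) = -406*(-194) = 78764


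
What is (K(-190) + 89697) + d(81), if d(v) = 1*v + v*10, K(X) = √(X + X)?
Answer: 90588 + 2*I*√95 ≈ 90588.0 + 19.494*I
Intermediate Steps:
K(X) = √2*√X (K(X) = √(2*X) = √2*√X)
d(v) = 11*v (d(v) = v + 10*v = 11*v)
(K(-190) + 89697) + d(81) = (√2*√(-190) + 89697) + 11*81 = (√2*(I*√190) + 89697) + 891 = (2*I*√95 + 89697) + 891 = (89697 + 2*I*√95) + 891 = 90588 + 2*I*√95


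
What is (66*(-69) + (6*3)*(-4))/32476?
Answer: -2313/16238 ≈ -0.14244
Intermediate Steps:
(66*(-69) + (6*3)*(-4))/32476 = (-4554 + 18*(-4))*(1/32476) = (-4554 - 72)*(1/32476) = -4626*1/32476 = -2313/16238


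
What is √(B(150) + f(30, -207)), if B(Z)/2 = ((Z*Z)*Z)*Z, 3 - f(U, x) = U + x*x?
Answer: 6*√28123809 ≈ 31819.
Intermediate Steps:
f(U, x) = 3 - U - x² (f(U, x) = 3 - (U + x*x) = 3 - (U + x²) = 3 + (-U - x²) = 3 - U - x²)
B(Z) = 2*Z⁴ (B(Z) = 2*(((Z*Z)*Z)*Z) = 2*((Z²*Z)*Z) = 2*(Z³*Z) = 2*Z⁴)
√(B(150) + f(30, -207)) = √(2*150⁴ + (3 - 1*30 - 1*(-207)²)) = √(2*506250000 + (3 - 30 - 1*42849)) = √(1012500000 + (3 - 30 - 42849)) = √(1012500000 - 42876) = √1012457124 = 6*√28123809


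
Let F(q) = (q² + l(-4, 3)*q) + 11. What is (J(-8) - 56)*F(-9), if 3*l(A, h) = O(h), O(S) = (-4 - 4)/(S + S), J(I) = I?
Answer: -6144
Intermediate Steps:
O(S) = -4/S (O(S) = -8*1/(2*S) = -4/S)
l(A, h) = -4/(3*h) (l(A, h) = (-4/h)/3 = -4/(3*h))
F(q) = 11 + q² - 4*q/9 (F(q) = (q² + (-4/3/3)*q) + 11 = (q² + (-4/3*⅓)*q) + 11 = (q² - 4*q/9) + 11 = 11 + q² - 4*q/9)
(J(-8) - 56)*F(-9) = (-8 - 56)*(11 + (-9)² - 4/9*(-9)) = -64*(11 + 81 + 4) = -64*96 = -6144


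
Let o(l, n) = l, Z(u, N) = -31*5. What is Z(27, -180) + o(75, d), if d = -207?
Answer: -80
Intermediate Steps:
Z(u, N) = -155
Z(27, -180) + o(75, d) = -155 + 75 = -80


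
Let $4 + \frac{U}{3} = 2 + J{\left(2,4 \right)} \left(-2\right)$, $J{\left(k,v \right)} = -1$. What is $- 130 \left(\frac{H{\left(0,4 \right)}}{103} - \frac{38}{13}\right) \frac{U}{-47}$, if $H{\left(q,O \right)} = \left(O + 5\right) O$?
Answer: $0$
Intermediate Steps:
$H{\left(q,O \right)} = O \left(5 + O\right)$ ($H{\left(q,O \right)} = \left(5 + O\right) O = O \left(5 + O\right)$)
$U = 0$ ($U = -12 + 3 \left(2 - -2\right) = -12 + 3 \left(2 + 2\right) = -12 + 3 \cdot 4 = -12 + 12 = 0$)
$- 130 \left(\frac{H{\left(0,4 \right)}}{103} - \frac{38}{13}\right) \frac{U}{-47} = - 130 \left(\frac{4 \left(5 + 4\right)}{103} - \frac{38}{13}\right) \frac{0}{-47} = - 130 \left(4 \cdot 9 \cdot \frac{1}{103} - \frac{38}{13}\right) 0 \left(- \frac{1}{47}\right) = - 130 \left(36 \cdot \frac{1}{103} - \frac{38}{13}\right) 0 = - 130 \left(\frac{36}{103} - \frac{38}{13}\right) 0 = \left(-130\right) \left(- \frac{3446}{1339}\right) 0 = \frac{34460}{103} \cdot 0 = 0$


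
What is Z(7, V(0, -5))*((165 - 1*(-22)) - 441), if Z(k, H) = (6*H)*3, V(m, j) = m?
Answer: 0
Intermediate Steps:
Z(k, H) = 18*H
Z(7, V(0, -5))*((165 - 1*(-22)) - 441) = (18*0)*((165 - 1*(-22)) - 441) = 0*((165 + 22) - 441) = 0*(187 - 441) = 0*(-254) = 0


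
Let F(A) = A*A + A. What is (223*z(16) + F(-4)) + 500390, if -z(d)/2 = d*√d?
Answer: 471858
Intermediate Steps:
F(A) = A + A² (F(A) = A² + A = A + A²)
z(d) = -2*d^(3/2) (z(d) = -2*d*√d = -2*d^(3/2))
(223*z(16) + F(-4)) + 500390 = (223*(-2*16^(3/2)) - 4*(1 - 4)) + 500390 = (223*(-2*64) - 4*(-3)) + 500390 = (223*(-128) + 12) + 500390 = (-28544 + 12) + 500390 = -28532 + 500390 = 471858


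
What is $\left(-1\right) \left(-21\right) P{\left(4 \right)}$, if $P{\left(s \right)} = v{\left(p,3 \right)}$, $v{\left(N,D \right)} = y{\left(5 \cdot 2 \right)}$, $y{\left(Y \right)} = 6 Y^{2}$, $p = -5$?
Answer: $12600$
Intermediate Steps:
$v{\left(N,D \right)} = 600$ ($v{\left(N,D \right)} = 6 \left(5 \cdot 2\right)^{2} = 6 \cdot 10^{2} = 6 \cdot 100 = 600$)
$P{\left(s \right)} = 600$
$\left(-1\right) \left(-21\right) P{\left(4 \right)} = \left(-1\right) \left(-21\right) 600 = 21 \cdot 600 = 12600$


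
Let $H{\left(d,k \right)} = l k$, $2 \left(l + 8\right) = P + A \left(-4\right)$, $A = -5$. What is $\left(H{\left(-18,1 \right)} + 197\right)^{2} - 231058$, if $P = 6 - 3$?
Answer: $- \frac{763431}{4} \approx -1.9086 \cdot 10^{5}$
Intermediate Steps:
$P = 3$
$l = \frac{7}{2}$ ($l = -8 + \frac{3 - -20}{2} = -8 + \frac{3 + 20}{2} = -8 + \frac{1}{2} \cdot 23 = -8 + \frac{23}{2} = \frac{7}{2} \approx 3.5$)
$H{\left(d,k \right)} = \frac{7 k}{2}$
$\left(H{\left(-18,1 \right)} + 197\right)^{2} - 231058 = \left(\frac{7}{2} \cdot 1 + 197\right)^{2} - 231058 = \left(\frac{7}{2} + 197\right)^{2} - 231058 = \left(\frac{401}{2}\right)^{2} - 231058 = \frac{160801}{4} - 231058 = - \frac{763431}{4}$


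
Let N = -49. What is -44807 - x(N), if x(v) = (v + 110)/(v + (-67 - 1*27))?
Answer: -6407340/143 ≈ -44807.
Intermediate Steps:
x(v) = (110 + v)/(-94 + v) (x(v) = (110 + v)/(v + (-67 - 27)) = (110 + v)/(v - 94) = (110 + v)/(-94 + v))
-44807 - x(N) = -44807 - (110 - 49)/(-94 - 49) = -44807 - 61/(-143) = -44807 - (-1)*61/143 = -44807 - 1*(-61/143) = -44807 + 61/143 = -6407340/143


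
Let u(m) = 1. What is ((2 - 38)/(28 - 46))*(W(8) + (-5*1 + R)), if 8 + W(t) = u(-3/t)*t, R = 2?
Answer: -6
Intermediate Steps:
W(t) = -8 + t (W(t) = -8 + 1*t = -8 + t)
((2 - 38)/(28 - 46))*(W(8) + (-5*1 + R)) = ((2 - 38)/(28 - 46))*((-8 + 8) + (-5*1 + 2)) = (-36/(-18))*(0 + (-5 + 2)) = (-36*(-1/18))*(0 - 3) = 2*(-3) = -6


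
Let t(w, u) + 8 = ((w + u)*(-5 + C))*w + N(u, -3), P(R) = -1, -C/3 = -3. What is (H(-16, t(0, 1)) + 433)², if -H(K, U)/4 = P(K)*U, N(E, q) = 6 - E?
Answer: 177241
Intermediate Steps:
C = 9 (C = -3*(-3) = 9)
t(w, u) = -2 - u + w*(4*u + 4*w) (t(w, u) = -8 + (((w + u)*(-5 + 9))*w + (6 - u)) = -8 + (((u + w)*4)*w + (6 - u)) = -8 + ((4*u + 4*w)*w + (6 - u)) = -8 + (w*(4*u + 4*w) + (6 - u)) = -8 + (6 - u + w*(4*u + 4*w)) = -2 - u + w*(4*u + 4*w))
H(K, U) = 4*U (H(K, U) = -(-4)*U = 4*U)
(H(-16, t(0, 1)) + 433)² = (4*(-2 - 1*1 + 4*0² + 4*1*0) + 433)² = (4*(-2 - 1 + 4*0 + 0) + 433)² = (4*(-2 - 1 + 0 + 0) + 433)² = (4*(-3) + 433)² = (-12 + 433)² = 421² = 177241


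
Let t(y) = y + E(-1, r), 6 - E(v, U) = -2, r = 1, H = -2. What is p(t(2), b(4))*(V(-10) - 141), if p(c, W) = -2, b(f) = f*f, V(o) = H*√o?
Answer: 282 + 4*I*√10 ≈ 282.0 + 12.649*I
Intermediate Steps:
E(v, U) = 8 (E(v, U) = 6 - 1*(-2) = 6 + 2 = 8)
V(o) = -2*√o
t(y) = 8 + y (t(y) = y + 8 = 8 + y)
b(f) = f²
p(t(2), b(4))*(V(-10) - 141) = -2*(-2*I*√10 - 141) = -2*(-141 - 2*I*√10) = 282 + 4*I*√10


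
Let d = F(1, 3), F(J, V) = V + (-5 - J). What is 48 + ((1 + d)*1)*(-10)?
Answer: 68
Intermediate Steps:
F(J, V) = -5 + V - J
d = -3 (d = -5 + 3 - 1*1 = -5 + 3 - 1 = -3)
48 + ((1 + d)*1)*(-10) = 48 + ((1 - 3)*1)*(-10) = 48 - 2*1*(-10) = 48 - 2*(-10) = 48 + 20 = 68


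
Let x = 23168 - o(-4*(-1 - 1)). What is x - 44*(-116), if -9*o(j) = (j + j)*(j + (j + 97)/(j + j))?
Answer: 254681/9 ≈ 28298.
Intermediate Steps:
o(j) = -2*j*(j + (97 + j)/(2*j))/9 (o(j) = -(j + j)*(j + (j + 97)/(j + j))/9 = -2*j*(j + (97 + j)/((2*j)))/9 = -2*j*(j + (97 + j)*(1/(2*j)))/9 = -2*j*(j + (97 + j)/(2*j))/9)
x = 208745/9 (x = 23168 - (-97/9 - 2*16*(-1 - 1)²/9 - (-4)*(-1 - 1)/9) = 23168 - (-97/9 - 2*(-4*(-2))²/9 - (-4)*(-2)/9) = 23168 - (-97/9 - 2/9*8² - ⅑*8) = 23168 - (-97/9 - 2/9*64 - 8/9) = 23168 - (-97/9 - 128/9 - 8/9) = 23168 - 1*(-233/9) = 23168 + 233/9 = 208745/9 ≈ 23194.)
x - 44*(-116) = 208745/9 - 44*(-116) = 208745/9 + 5104 = 254681/9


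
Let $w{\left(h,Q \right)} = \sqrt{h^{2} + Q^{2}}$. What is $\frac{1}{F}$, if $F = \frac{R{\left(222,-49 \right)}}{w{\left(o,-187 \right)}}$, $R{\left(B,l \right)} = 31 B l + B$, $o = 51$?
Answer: $- \frac{17 \sqrt{130}}{336996} \approx -0.00057517$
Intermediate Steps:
$R{\left(B,l \right)} = B + 31 B l$ ($R{\left(B,l \right)} = 31 B l + B = B + 31 B l$)
$w{\left(h,Q \right)} = \sqrt{Q^{2} + h^{2}}$
$F = - \frac{168498 \sqrt{130}}{1105}$ ($F = \frac{222 \left(1 + 31 \left(-49\right)\right)}{\sqrt{\left(-187\right)^{2} + 51^{2}}} = \frac{222 \left(1 - 1519\right)}{\sqrt{34969 + 2601}} = \frac{222 \left(-1518\right)}{\sqrt{37570}} = - \frac{336996}{17 \sqrt{130}} = - 336996 \frac{\sqrt{130}}{2210} = - \frac{168498 \sqrt{130}}{1105} \approx -1738.6$)
$\frac{1}{F} = \frac{1}{\left(- \frac{168498}{1105}\right) \sqrt{130}} = - \frac{17 \sqrt{130}}{336996}$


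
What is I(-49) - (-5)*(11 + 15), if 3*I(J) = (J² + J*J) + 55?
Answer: 1749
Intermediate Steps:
I(J) = 55/3 + 2*J²/3 (I(J) = ((J² + J*J) + 55)/3 = ((J² + J²) + 55)/3 = (2*J² + 55)/3 = (55 + 2*J²)/3 = 55/3 + 2*J²/3)
I(-49) - (-5)*(11 + 15) = (55/3 + (⅔)*(-49)²) - (-5)*(11 + 15) = (55/3 + (⅔)*2401) - (-5)*26 = (55/3 + 4802/3) - 1*(-130) = 1619 + 130 = 1749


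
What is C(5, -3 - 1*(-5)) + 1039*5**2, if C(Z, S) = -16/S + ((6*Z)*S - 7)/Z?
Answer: 129888/5 ≈ 25978.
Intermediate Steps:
C(Z, S) = -16/S + (-7 + 6*S*Z)/Z (C(Z, S) = -16/S + (6*S*Z - 7)/Z = -16/S + (-7 + 6*S*Z)/Z)
C(5, -3 - 1*(-5)) + 1039*5**2 = (-16/(-3 - 1*(-5)) - 7/5 + 6*(-3 - 1*(-5))) + 1039*5**2 = (-16/(-3 + 5) - 7*1/5 + 6*(-3 + 5)) + 1039*25 = (-16/2 - 7/5 + 6*2) + 25975 = (-16*1/2 - 7/5 + 12) + 25975 = (-8 - 7/5 + 12) + 25975 = 13/5 + 25975 = 129888/5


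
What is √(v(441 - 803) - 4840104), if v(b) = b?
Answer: I*√4840466 ≈ 2200.1*I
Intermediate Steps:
√(v(441 - 803) - 4840104) = √((441 - 803) - 4840104) = √(-362 - 4840104) = √(-4840466) = I*√4840466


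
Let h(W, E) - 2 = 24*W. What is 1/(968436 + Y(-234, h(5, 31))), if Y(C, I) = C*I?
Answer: 1/939888 ≈ 1.0640e-6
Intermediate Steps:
h(W, E) = 2 + 24*W
1/(968436 + Y(-234, h(5, 31))) = 1/(968436 - 234*(2 + 24*5)) = 1/(968436 - 234*(2 + 120)) = 1/(968436 - 234*122) = 1/(968436 - 28548) = 1/939888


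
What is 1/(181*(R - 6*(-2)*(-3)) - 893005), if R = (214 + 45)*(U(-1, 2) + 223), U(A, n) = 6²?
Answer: 1/11242140 ≈ 8.8951e-8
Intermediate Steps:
U(A, n) = 36
R = 67081 (R = (214 + 45)*(36 + 223) = 259*259 = 67081)
1/(181*(R - 6*(-2)*(-3)) - 893005) = 1/(181*(67081 - 6*(-2)*(-3)) - 893005) = 1/(181*(67081 + 12*(-3)) - 893005) = 1/(181*(67081 - 36) - 893005) = 1/(181*67045 - 893005) = 1/(12135145 - 893005) = 1/11242140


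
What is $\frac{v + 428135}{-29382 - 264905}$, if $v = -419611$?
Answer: $- \frac{8524}{294287} \approx -0.028965$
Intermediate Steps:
$\frac{v + 428135}{-29382 - 264905} = \frac{-419611 + 428135}{-29382 - 264905} = \frac{8524}{-294287} = 8524 \left(- \frac{1}{294287}\right) = - \frac{8524}{294287}$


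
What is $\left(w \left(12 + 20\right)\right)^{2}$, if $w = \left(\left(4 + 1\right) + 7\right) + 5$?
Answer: $295936$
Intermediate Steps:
$w = 17$ ($w = \left(5 + 7\right) + 5 = 12 + 5 = 17$)
$\left(w \left(12 + 20\right)\right)^{2} = \left(17 \left(12 + 20\right)\right)^{2} = \left(17 \cdot 32\right)^{2} = 544^{2} = 295936$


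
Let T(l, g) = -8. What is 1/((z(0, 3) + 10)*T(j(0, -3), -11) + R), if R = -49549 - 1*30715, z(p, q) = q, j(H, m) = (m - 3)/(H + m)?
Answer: -1/80368 ≈ -1.2443e-5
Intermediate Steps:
j(H, m) = (-3 + m)/(H + m)
R = -80264 (R = -49549 - 30715 = -80264)
1/((z(0, 3) + 10)*T(j(0, -3), -11) + R) = 1/((3 + 10)*(-8) - 80264) = 1/(13*(-8) - 80264) = 1/(-104 - 80264) = 1/(-80368) = -1/80368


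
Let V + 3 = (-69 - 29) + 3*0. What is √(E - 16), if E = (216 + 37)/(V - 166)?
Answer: 5*I*√48327/267 ≈ 4.1167*I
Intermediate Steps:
V = -101 (V = -3 + ((-69 - 29) + 3*0) = -3 + (-98 + 0) = -3 - 98 = -101)
E = -253/267 (E = (216 + 37)/(-101 - 166) = 253/(-267) = 253*(-1/267) = -253/267 ≈ -0.94757)
√(E - 16) = √(-253/267 - 16) = √(-4525/267) = 5*I*√48327/267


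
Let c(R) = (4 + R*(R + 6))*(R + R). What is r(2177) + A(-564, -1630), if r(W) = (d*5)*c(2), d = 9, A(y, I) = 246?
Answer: 3846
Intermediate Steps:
c(R) = 2*R*(4 + R*(6 + R)) (c(R) = (4 + R*(6 + R))*(2*R) = 2*R*(4 + R*(6 + R)))
r(W) = 3600 (r(W) = (9*5)*(2*2*(4 + 2² + 6*2)) = 45*(2*2*(4 + 4 + 12)) = 45*(2*2*20) = 45*80 = 3600)
r(2177) + A(-564, -1630) = 3600 + 246 = 3846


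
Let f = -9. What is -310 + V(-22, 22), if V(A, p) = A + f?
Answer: -341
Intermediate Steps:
V(A, p) = -9 + A (V(A, p) = A - 9 = -9 + A)
-310 + V(-22, 22) = -310 + (-9 - 22) = -310 - 31 = -341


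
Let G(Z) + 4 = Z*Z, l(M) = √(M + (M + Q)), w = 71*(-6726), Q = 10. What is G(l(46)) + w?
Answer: -477448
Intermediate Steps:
w = -477546
l(M) = √(10 + 2*M) (l(M) = √(M + (M + 10)) = √(M + (10 + M)) = √(10 + 2*M))
G(Z) = -4 + Z² (G(Z) = -4 + Z*Z = -4 + Z²)
G(l(46)) + w = (-4 + (√(10 + 2*46))²) - 477546 = (-4 + (√(10 + 92))²) - 477546 = (-4 + (√102)²) - 477546 = (-4 + 102) - 477546 = 98 - 477546 = -477448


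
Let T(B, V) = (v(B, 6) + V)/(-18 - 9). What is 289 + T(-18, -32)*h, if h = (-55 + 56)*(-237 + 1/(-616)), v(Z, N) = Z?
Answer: -1246501/8316 ≈ -149.89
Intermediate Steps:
T(B, V) = -B/27 - V/27 (T(B, V) = (B + V)/(-18 - 9) = (B + V)/(-27) = (B + V)*(-1/27) = -B/27 - V/27)
h = -145993/616 (h = 1*(-237 - 1/616) = 1*(-145993/616) = -145993/616 ≈ -237.00)
289 + T(-18, -32)*h = 289 + (-1/27*(-18) - 1/27*(-32))*(-145993/616) = 289 + (⅔ + 32/27)*(-145993/616) = 289 + (50/27)*(-145993/616) = 289 - 3649825/8316 = -1246501/8316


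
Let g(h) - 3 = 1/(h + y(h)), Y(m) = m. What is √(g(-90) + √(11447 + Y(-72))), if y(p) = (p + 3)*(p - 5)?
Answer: √(8020002 + 13366125*√455)/1635 ≈ 10.472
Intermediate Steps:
y(p) = (-5 + p)*(3 + p) (y(p) = (3 + p)*(-5 + p) = (-5 + p)*(3 + p))
g(h) = 3 + 1/(-15 + h² - h) (g(h) = 3 + 1/(h + (-15 + h² - 2*h)) = 3 + 1/(-15 + h² - h))
√(g(-90) + √(11447 + Y(-72))) = √((44 - 3*(-90)² + 3*(-90))/(15 - 90 - 1*(-90)²) + √(11447 - 72)) = √((44 - 3*8100 - 270)/(15 - 90 - 1*8100) + √11375) = √((44 - 24300 - 270)/(15 - 90 - 8100) + 5*√455) = √(-24526/(-8175) + 5*√455) = √(-1/8175*(-24526) + 5*√455) = √(24526/8175 + 5*√455)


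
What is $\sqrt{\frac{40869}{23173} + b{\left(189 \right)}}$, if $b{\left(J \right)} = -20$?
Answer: $\frac{i \sqrt{9792701243}}{23173} \approx 4.2704 i$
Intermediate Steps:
$\sqrt{\frac{40869}{23173} + b{\left(189 \right)}} = \sqrt{\frac{40869}{23173} - 20} = \sqrt{- \frac{422591}{23173}} = \frac{i \sqrt{9792701243}}{23173}$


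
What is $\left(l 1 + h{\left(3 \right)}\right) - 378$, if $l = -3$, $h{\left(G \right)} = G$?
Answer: $-378$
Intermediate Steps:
$\left(l 1 + h{\left(3 \right)}\right) - 378 = \left(\left(-3\right) 1 + 3\right) - 378 = \left(-3 + 3\right) - 378 = 0 - 378 = -378$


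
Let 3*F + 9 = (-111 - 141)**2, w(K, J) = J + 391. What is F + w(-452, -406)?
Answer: 21150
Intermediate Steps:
w(K, J) = 391 + J
F = 21165 (F = -3 + (-111 - 141)**2/3 = -3 + (1/3)*(-252)**2 = -3 + (1/3)*63504 = -3 + 21168 = 21165)
F + w(-452, -406) = 21165 + (391 - 406) = 21165 - 15 = 21150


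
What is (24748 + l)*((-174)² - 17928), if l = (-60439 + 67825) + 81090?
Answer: 1398089952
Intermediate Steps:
l = 88476 (l = 7386 + 81090 = 88476)
(24748 + l)*((-174)² - 17928) = (24748 + 88476)*((-174)² - 17928) = 113224*(30276 - 17928) = 113224*12348 = 1398089952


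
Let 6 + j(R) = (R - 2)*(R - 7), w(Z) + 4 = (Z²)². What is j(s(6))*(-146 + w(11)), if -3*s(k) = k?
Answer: 434730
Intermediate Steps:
s(k) = -k/3
w(Z) = -4 + Z⁴ (w(Z) = -4 + (Z²)² = -4 + Z⁴)
j(R) = -6 + (-7 + R)*(-2 + R) (j(R) = -6 + (R - 2)*(R - 7) = -6 + (-2 + R)*(-7 + R) = -6 + (-7 + R)*(-2 + R))
j(s(6))*(-146 + w(11)) = (8 + (-⅓*6)² - (-3)*6)*(-146 + (-4 + 11⁴)) = (8 + (-2)² - 9*(-2))*(-146 + (-4 + 14641)) = (8 + 4 + 18)*(-146 + 14637) = 30*14491 = 434730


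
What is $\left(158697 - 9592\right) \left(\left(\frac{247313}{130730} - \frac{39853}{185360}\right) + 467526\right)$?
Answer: $\frac{33784757819787478559}{484642256} \approx 6.9711 \cdot 10^{10}$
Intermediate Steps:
$\left(158697 - 9592\right) \left(\left(\frac{247313}{130730} - \frac{39853}{185360}\right) + 467526\right) = 149105 \left(\left(247313 \cdot \frac{1}{130730} - \frac{39853}{185360}\right) + 467526\right) = 149105 \left(\left(\frac{247313}{130730} - \frac{39853}{185360}\right) + 467526\right) = 149105 \left(\frac{4063195499}{2423211280} + 467526\right) = 149105 \cdot \frac{1132918340088779}{2423211280} = \frac{33784757819787478559}{484642256}$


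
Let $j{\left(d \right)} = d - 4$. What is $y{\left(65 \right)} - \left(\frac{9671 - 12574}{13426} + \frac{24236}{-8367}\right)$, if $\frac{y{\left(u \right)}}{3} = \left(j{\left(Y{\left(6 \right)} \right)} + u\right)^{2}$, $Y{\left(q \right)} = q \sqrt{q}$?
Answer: $\frac{1327142406299}{112335342} + 2196 \sqrt{6} \approx 17193.0$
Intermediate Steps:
$Y{\left(q \right)} = q^{\frac{3}{2}}$
$j{\left(d \right)} = -4 + d$
$y{\left(u \right)} = 3 \left(-4 + u + 6 \sqrt{6}\right)^{2}$ ($y{\left(u \right)} = 3 \left(\left(-4 + 6^{\frac{3}{2}}\right) + u\right)^{2} = 3 \left(\left(-4 + 6 \sqrt{6}\right) + u\right)^{2} = 3 \left(-4 + u + 6 \sqrt{6}\right)^{2}$)
$y{\left(65 \right)} - \left(\frac{9671 - 12574}{13426} + \frac{24236}{-8367}\right) = 3 \left(-4 + 65 + 6 \sqrt{6}\right)^{2} - \left(\frac{9671 - 12574}{13426} + \frac{24236}{-8367}\right) = 3 \left(61 + 6 \sqrt{6}\right)^{2} - \left(\left(9671 - 12574\right) \frac{1}{13426} + 24236 \left(- \frac{1}{8367}\right)\right) = 3 \left(61 + 6 \sqrt{6}\right)^{2} - \left(\left(-2903\right) \frac{1}{13426} - \frac{24236}{8367}\right) = 3 \left(61 + 6 \sqrt{6}\right)^{2} - \left(- \frac{2903}{13426} - \frac{24236}{8367}\right) = 3 \left(61 + 6 \sqrt{6}\right)^{2} - - \frac{349681937}{112335342} = 3 \left(61 + 6 \sqrt{6}\right)^{2} + \frac{349681937}{112335342} = \frac{349681937}{112335342} + 3 \left(61 + 6 \sqrt{6}\right)^{2}$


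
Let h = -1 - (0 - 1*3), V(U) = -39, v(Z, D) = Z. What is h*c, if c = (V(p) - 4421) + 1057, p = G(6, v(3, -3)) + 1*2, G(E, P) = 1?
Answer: -6806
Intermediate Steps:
p = 3 (p = 1 + 1*2 = 1 + 2 = 3)
h = 2 (h = -1 - (0 - 3) = -1 - 1*(-3) = -1 + 3 = 2)
c = -3403 (c = (-39 - 4421) + 1057 = -4460 + 1057 = -3403)
h*c = 2*(-3403) = -6806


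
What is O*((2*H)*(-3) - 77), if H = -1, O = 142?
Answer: -10082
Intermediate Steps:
O*((2*H)*(-3) - 77) = 142*((2*(-1))*(-3) - 77) = 142*(-2*(-3) - 77) = 142*(6 - 77) = 142*(-71) = -10082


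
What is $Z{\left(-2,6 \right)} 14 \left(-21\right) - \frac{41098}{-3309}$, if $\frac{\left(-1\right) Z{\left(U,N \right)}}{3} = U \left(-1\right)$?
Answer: $\frac{5878174}{3309} \approx 1776.4$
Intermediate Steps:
$Z{\left(U,N \right)} = 3 U$ ($Z{\left(U,N \right)} = - 3 U \left(-1\right) = - 3 \left(- U\right) = 3 U$)
$Z{\left(-2,6 \right)} 14 \left(-21\right) - \frac{41098}{-3309} = 3 \left(-2\right) 14 \left(-21\right) - \frac{41098}{-3309} = \left(-6\right) 14 \left(-21\right) - - \frac{41098}{3309} = \left(-84\right) \left(-21\right) + \frac{41098}{3309} = 1764 + \frac{41098}{3309} = \frac{5878174}{3309}$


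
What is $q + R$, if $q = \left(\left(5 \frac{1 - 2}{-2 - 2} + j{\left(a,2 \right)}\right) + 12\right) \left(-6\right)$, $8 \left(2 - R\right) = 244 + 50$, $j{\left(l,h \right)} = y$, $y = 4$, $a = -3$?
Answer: $- \frac{553}{4} \approx -138.25$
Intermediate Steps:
$j{\left(l,h \right)} = 4$
$R = - \frac{139}{4}$ ($R = 2 - \frac{244 + 50}{8} = 2 - \frac{147}{4} = - \frac{139}{4} \approx -34.75$)
$q = - \frac{207}{2}$ ($q = \left(\left(5 \frac{1 - 2}{-2 - 2} + 4\right) + 12\right) \left(-6\right) = \left(\left(5 \left(- \frac{1}{-4}\right) + 4\right) + 12\right) \left(-6\right) = \left(\left(5 \left(\left(-1\right) \left(- \frac{1}{4}\right)\right) + 4\right) + 12\right) \left(-6\right) = \left(\left(5 \cdot \frac{1}{4} + 4\right) + 12\right) \left(-6\right) = \left(\left(\frac{5}{4} + 4\right) + 12\right) \left(-6\right) = \left(\frac{21}{4} + 12\right) \left(-6\right) = \frac{69}{4} \left(-6\right) = - \frac{207}{2} \approx -103.5$)
$q + R = - \frac{207}{2} - \frac{139}{4} = - \frac{553}{4}$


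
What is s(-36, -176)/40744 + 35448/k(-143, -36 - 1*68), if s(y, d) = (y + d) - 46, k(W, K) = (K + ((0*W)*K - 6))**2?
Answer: 16376949/5602300 ≈ 2.9233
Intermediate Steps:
k(W, K) = (-6 + K)**2 (k(W, K) = (K + (0*K - 6))**2 = (K + (0 - 6))**2 = (K - 6)**2 = (-6 + K)**2)
s(y, d) = -46 + d + y (s(y, d) = (d + y) - 46 = -46 + d + y)
s(-36, -176)/40744 + 35448/k(-143, -36 - 1*68) = (-46 - 176 - 36)/40744 + 35448/((-6 + (-36 - 1*68))**2) = -258*1/40744 + 35448/((-6 + (-36 - 68))**2) = -129/20372 + 35448/((-6 - 104)**2) = -129/20372 + 35448/((-110)**2) = -129/20372 + 35448/12100 = -129/20372 + 35448*(1/12100) = -129/20372 + 8862/3025 = 16376949/5602300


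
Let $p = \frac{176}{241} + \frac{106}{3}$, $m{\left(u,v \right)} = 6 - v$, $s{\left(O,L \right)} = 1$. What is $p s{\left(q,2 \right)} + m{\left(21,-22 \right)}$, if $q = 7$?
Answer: $\frac{46318}{723} \approx 64.064$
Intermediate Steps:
$p = \frac{26074}{723}$ ($p = 176 \cdot \frac{1}{241} + 106 \cdot \frac{1}{3} = \frac{176}{241} + \frac{106}{3} = \frac{26074}{723} \approx 36.064$)
$p s{\left(q,2 \right)} + m{\left(21,-22 \right)} = \frac{26074}{723} \cdot 1 + \left(6 - -22\right) = \frac{26074}{723} + \left(6 + 22\right) = \frac{26074}{723} + 28 = \frac{46318}{723}$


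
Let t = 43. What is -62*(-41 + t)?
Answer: -124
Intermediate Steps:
-62*(-41 + t) = -62*(-41 + 43) = -62*2 = -124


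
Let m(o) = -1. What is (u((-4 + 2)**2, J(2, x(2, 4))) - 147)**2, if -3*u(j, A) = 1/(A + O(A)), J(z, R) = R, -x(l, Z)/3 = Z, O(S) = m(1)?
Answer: 32855824/1521 ≈ 21601.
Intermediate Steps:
O(S) = -1
x(l, Z) = -3*Z
u(j, A) = -1/(3*(-1 + A)) (u(j, A) = -1/(3*(A - 1)) = -1/(3*(-1 + A)))
(u((-4 + 2)**2, J(2, x(2, 4))) - 147)**2 = (-1/(-3 + 3*(-3*4)) - 147)**2 = (-1/(-3 + 3*(-12)) - 147)**2 = (-1/(-3 - 36) - 147)**2 = (-1/(-39) - 147)**2 = (-1*(-1/39) - 147)**2 = (1/39 - 147)**2 = (-5732/39)**2 = 32855824/1521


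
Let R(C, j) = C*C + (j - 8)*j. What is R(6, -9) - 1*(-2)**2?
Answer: 185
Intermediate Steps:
R(C, j) = C**2 + j*(-8 + j) (R(C, j) = C**2 + (-8 + j)*j = C**2 + j*(-8 + j))
R(6, -9) - 1*(-2)**2 = (6**2 + (-9)**2 - 8*(-9)) - 1*(-2)**2 = (36 + 81 + 72) - 1*4 = 189 - 4 = 185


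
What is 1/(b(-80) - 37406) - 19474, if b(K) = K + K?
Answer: -731560285/37566 ≈ -19474.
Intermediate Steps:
b(K) = 2*K
1/(b(-80) - 37406) - 19474 = 1/(2*(-80) - 37406) - 19474 = 1/(-160 - 37406) - 19474 = 1/(-37566) - 19474 = -1/37566 - 19474 = -731560285/37566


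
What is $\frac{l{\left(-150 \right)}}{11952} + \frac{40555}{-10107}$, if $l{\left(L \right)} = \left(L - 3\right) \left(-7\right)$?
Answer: $- \frac{52654307}{13422096} \approx -3.923$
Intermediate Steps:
$l{\left(L \right)} = 21 - 7 L$ ($l{\left(L \right)} = \left(-3 + L\right) \left(-7\right) = 21 - 7 L$)
$\frac{l{\left(-150 \right)}}{11952} + \frac{40555}{-10107} = \frac{21 - -1050}{11952} + \frac{40555}{-10107} = \left(21 + 1050\right) \frac{1}{11952} + 40555 \left(- \frac{1}{10107}\right) = 1071 \cdot \frac{1}{11952} - \frac{40555}{10107} = \frac{119}{1328} - \frac{40555}{10107} = - \frac{52654307}{13422096}$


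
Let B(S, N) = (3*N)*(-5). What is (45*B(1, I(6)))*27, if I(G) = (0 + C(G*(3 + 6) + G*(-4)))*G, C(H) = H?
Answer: -3280500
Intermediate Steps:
I(G) = 5*G² (I(G) = (0 + (G*(3 + 6) + G*(-4)))*G = (0 + (G*9 - 4*G))*G = (0 + (9*G - 4*G))*G = (0 + 5*G)*G = (5*G)*G = 5*G²)
B(S, N) = -15*N
(45*B(1, I(6)))*27 = (45*(-75*6²))*27 = (45*(-75*36))*27 = (45*(-15*180))*27 = (45*(-2700))*27 = -121500*27 = -3280500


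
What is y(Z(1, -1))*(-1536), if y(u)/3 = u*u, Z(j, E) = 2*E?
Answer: -18432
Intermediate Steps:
y(u) = 3*u² (y(u) = 3*(u*u) = 3*u²)
y(Z(1, -1))*(-1536) = (3*(2*(-1))²)*(-1536) = (3*(-2)²)*(-1536) = (3*4)*(-1536) = 12*(-1536) = -18432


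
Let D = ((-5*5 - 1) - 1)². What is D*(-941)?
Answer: -685989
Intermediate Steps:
D = 729 (D = ((-25 - 1) - 1)² = (-26 - 1)² = (-27)² = 729)
D*(-941) = 729*(-941) = -685989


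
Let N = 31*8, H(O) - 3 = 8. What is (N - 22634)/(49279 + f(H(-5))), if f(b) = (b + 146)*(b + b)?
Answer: -22386/52733 ≈ -0.42452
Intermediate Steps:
H(O) = 11 (H(O) = 3 + 8 = 11)
N = 248
f(b) = 2*b*(146 + b) (f(b) = (146 + b)*(2*b) = 2*b*(146 + b))
(N - 22634)/(49279 + f(H(-5))) = (248 - 22634)/(49279 + 2*11*(146 + 11)) = -22386/(49279 + 2*11*157) = -22386/(49279 + 3454) = -22386/52733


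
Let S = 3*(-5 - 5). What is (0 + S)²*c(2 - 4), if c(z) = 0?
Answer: 0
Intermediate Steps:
S = -30 (S = 3*(-10) = -30)
(0 + S)²*c(2 - 4) = (0 - 30)²*0 = (-30)²*0 = 900*0 = 0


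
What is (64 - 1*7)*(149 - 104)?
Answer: 2565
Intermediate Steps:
(64 - 1*7)*(149 - 104) = (64 - 7)*45 = 57*45 = 2565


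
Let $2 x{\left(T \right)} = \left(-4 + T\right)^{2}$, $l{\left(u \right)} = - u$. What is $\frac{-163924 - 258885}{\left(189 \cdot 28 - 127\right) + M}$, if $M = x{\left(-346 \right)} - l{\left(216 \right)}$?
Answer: $- \frac{18383}{2897} \approx -6.3455$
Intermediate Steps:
$x{\left(T \right)} = \frac{\left(-4 + T\right)^{2}}{2}$
$M = 61466$ ($M = \frac{\left(-4 - 346\right)^{2}}{2} - \left(-1\right) 216 = \frac{\left(-350\right)^{2}}{2} - -216 = \frac{1}{2} \cdot 122500 + 216 = 61250 + 216 = 61466$)
$\frac{-163924 - 258885}{\left(189 \cdot 28 - 127\right) + M} = \frac{-163924 - 258885}{\left(189 \cdot 28 - 127\right) + 61466} = - \frac{422809}{\left(5292 - 127\right) + 61466} = - \frac{422809}{5165 + 61466} = - \frac{422809}{66631} = \left(-422809\right) \frac{1}{66631} = - \frac{18383}{2897}$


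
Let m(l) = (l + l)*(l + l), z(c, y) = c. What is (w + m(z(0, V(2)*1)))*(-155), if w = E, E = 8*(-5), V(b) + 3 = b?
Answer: 6200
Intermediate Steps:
V(b) = -3 + b
E = -40
m(l) = 4*l**2 (m(l) = (2*l)*(2*l) = 4*l**2)
w = -40
(w + m(z(0, V(2)*1)))*(-155) = (-40 + 4*0**2)*(-155) = (-40 + 4*0)*(-155) = (-40 + 0)*(-155) = -40*(-155) = 6200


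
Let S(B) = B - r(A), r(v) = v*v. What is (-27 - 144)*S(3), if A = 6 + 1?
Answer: 7866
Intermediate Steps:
A = 7
r(v) = v²
S(B) = -49 + B (S(B) = B - 1*7² = B - 1*49 = B - 49 = -49 + B)
(-27 - 144)*S(3) = (-27 - 144)*(-49 + 3) = -171*(-46) = 7866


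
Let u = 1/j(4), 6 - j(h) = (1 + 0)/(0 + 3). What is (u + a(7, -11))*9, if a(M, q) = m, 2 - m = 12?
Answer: -1503/17 ≈ -88.412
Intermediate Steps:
m = -10 (m = 2 - 1*12 = 2 - 12 = -10)
j(h) = 17/3 (j(h) = 6 - (1 + 0)/(0 + 3) = 6 - 1/3 = 6 - 1*⅓ = 6 - ⅓ = 17/3)
u = 3/17 (u = 1/(17/3) = 3/17 ≈ 0.17647)
a(M, q) = -10
(u + a(7, -11))*9 = (3/17 - 10)*9 = -167/17*9 = -1503/17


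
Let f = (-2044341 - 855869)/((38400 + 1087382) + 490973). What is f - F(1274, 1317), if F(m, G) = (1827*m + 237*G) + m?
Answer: -853970894393/323351 ≈ -2.6410e+6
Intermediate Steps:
F(m, G) = 237*G + 1828*m (F(m, G) = (237*G + 1827*m) + m = 237*G + 1828*m)
f = -580042/323351 (f = -2900210/(1125782 + 490973) = -2900210/1616755 = -2900210*1/1616755 = -580042/323351 ≈ -1.7938)
f - F(1274, 1317) = -580042/323351 - (237*1317 + 1828*1274) = -580042/323351 - (312129 + 2328872) = -580042/323351 - 1*2641001 = -580042/323351 - 2641001 = -853970894393/323351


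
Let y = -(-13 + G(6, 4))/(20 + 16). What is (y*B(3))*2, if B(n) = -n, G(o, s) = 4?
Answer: -3/2 ≈ -1.5000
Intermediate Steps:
y = 1/4 (y = -(-13 + 4)/(20 + 16) = -(-9)/36 = -1*(-1/4) = 1/4 ≈ 0.25000)
(y*B(3))*2 = ((-1*3)/4)*2 = ((1/4)*(-3))*2 = -3/4*2 = -3/2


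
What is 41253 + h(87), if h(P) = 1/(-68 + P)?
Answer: 783808/19 ≈ 41253.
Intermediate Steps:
41253 + h(87) = 41253 + 1/(-68 + 87) = 41253 + 1/19 = 783808/19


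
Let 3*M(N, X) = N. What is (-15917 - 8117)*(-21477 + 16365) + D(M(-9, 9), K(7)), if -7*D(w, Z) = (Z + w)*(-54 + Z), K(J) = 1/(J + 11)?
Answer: 278650529081/2268 ≈ 1.2286e+8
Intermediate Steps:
K(J) = 1/(11 + J)
M(N, X) = N/3
D(w, Z) = -(-54 + Z)*(Z + w)/7 (D(w, Z) = -(Z + w)*(-54 + Z)/7 = -(-54 + Z)*(Z + w)/7)
(-15917 - 8117)*(-21477 + 16365) + D(M(-9, 9), K(7)) = (-15917 - 8117)*(-21477 + 16365) + (-1/(7*(11 + 7)**2) + 54/(7*(11 + 7)) + 54*((1/3)*(-9))/7 - (1/3)*(-9)/(7*(11 + 7))) = -24034*(-5112) + (-(1/18)**2/7 + (54/7)/18 + (54/7)*(-3) - 1/7*(-3)/18) = 122861808 + (-(1/18)**2/7 + (54/7)*(1/18) - 162/7 - 1/7*1/18*(-3)) = 122861808 + (-1/7*1/324 + 3/7 - 162/7 + 1/42) = 122861808 + (-1/2268 + 3/7 - 162/7 + 1/42) = 122861808 - 51463/2268 = 278650529081/2268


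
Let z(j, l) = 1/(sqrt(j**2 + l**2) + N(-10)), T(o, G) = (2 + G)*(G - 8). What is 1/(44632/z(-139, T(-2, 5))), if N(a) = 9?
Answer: -9/878402392 + sqrt(19762)/878402392 ≈ 1.4979e-7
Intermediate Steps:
T(o, G) = (-8 + G)*(2 + G) (T(o, G) = (2 + G)*(-8 + G) = (-8 + G)*(2 + G))
z(j, l) = 1/(9 + sqrt(j**2 + l**2)) (z(j, l) = 1/(sqrt(j**2 + l**2) + 9) = 1/(9 + sqrt(j**2 + l**2)))
1/(44632/z(-139, T(-2, 5))) = 1/(44632/(1/(9 + sqrt((-139)**2 + (-16 + 5**2 - 6*5)**2)))) = 1/(44632/(1/(9 + sqrt(19321 + (-16 + 25 - 30)**2)))) = 1/(44632/(1/(9 + sqrt(19321 + (-21)**2)))) = 1/(44632/(1/(9 + sqrt(19321 + 441)))) = 1/(44632/(1/(9 + sqrt(19762)))) = 1/(44632*(9 + sqrt(19762))) = 1/(401688 + 44632*sqrt(19762))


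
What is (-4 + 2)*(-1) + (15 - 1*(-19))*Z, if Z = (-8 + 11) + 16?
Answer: 648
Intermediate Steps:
Z = 19 (Z = 3 + 16 = 19)
(-4 + 2)*(-1) + (15 - 1*(-19))*Z = (-4 + 2)*(-1) + (15 - 1*(-19))*19 = -2*(-1) + (15 + 19)*19 = 2 + 34*19 = 2 + 646 = 648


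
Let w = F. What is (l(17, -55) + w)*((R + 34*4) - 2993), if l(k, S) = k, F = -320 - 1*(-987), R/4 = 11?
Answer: -1924092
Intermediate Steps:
R = 44 (R = 4*11 = 44)
F = 667 (F = -320 + 987 = 667)
w = 667
(l(17, -55) + w)*((R + 34*4) - 2993) = (17 + 667)*((44 + 34*4) - 2993) = 684*((44 + 136) - 2993) = 684*(180 - 2993) = 684*(-2813) = -1924092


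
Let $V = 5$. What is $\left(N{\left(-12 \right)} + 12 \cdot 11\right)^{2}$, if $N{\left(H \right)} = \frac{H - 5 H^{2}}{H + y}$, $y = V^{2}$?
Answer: $\frac{968256}{169} \approx 5729.3$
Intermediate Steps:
$y = 25$ ($y = 5^{2} = 25$)
$N{\left(H \right)} = \frac{H - 5 H^{2}}{25 + H}$ ($N{\left(H \right)} = \frac{H - 5 H^{2}}{H + 25} = \frac{H - 5 H^{2}}{25 + H}$)
$\left(N{\left(-12 \right)} + 12 \cdot 11\right)^{2} = \left(- \frac{12 \left(1 - -60\right)}{25 - 12} + 12 \cdot 11\right)^{2} = \left(- \frac{12 \left(1 + 60\right)}{13} + 132\right)^{2} = \left(\left(-12\right) \frac{1}{13} \cdot 61 + 132\right)^{2} = \left(- \frac{732}{13} + 132\right)^{2} = \left(\frac{984}{13}\right)^{2} = \frac{968256}{169}$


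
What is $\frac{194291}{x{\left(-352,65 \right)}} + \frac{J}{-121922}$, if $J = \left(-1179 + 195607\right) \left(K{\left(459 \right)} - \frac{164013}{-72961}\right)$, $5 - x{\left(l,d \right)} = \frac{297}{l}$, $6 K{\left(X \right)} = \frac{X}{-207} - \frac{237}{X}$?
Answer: $\frac{17171165953533640618}{516506827927167} \approx 33245.0$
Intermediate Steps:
$K{\left(X \right)} = - \frac{79}{2 X} - \frac{X}{1242}$ ($K{\left(X \right)} = \frac{\frac{X}{-207} - \frac{237}{X}}{6} = \frac{X \left(- \frac{1}{207}\right) - \frac{237}{X}}{6} = \frac{- \frac{X}{207} - \frac{237}{X}}{6} = \frac{- \frac{237}{X} - \frac{X}{207}}{6} = - \frac{79}{2 X} - \frac{X}{1242}$)
$x{\left(l,d \right)} = 5 - \frac{297}{l}$
$J = \frac{268416181545668}{770249277}$ ($J = \left(-1179 + 195607\right) \left(\frac{-49059 - 459^{2}}{1242 \cdot 459} - \frac{164013}{-72961}\right) = 194428 \left(\frac{1}{1242} \cdot \frac{1}{459} \left(-49059 - 210681\right) - - \frac{164013}{72961}\right) = 194428 \left(\frac{1}{1242} \cdot \frac{1}{459} \left(-49059 - 210681\right) + \frac{164013}{72961}\right) = 194428 \left(\frac{1}{1242} \cdot \frac{1}{459} \left(-259740\right) + \frac{164013}{72961}\right) = 194428 \left(- \frac{4810}{10557} + \frac{164013}{72961}\right) = 194428 \cdot \frac{1380542831}{770249277} = \frac{268416181545668}{770249277} \approx 3.4848 \cdot 10^{5}$)
$\frac{194291}{x{\left(-352,65 \right)}} + \frac{J}{-121922} = \frac{194291}{5 - \frac{297}{-352}} + \frac{268416181545668}{770249277 \left(-121922\right)} = \frac{194291}{5 - - \frac{27}{32}} + \frac{268416181545668}{770249277} \left(- \frac{1}{121922}\right) = \frac{194291}{5 + \frac{27}{32}} - \frac{134208090772834}{46955166175197} = \frac{194291}{\frac{187}{32}} - \frac{134208090772834}{46955166175197} = 194291 \cdot \frac{32}{187} - \frac{134208090772834}{46955166175197} = \frac{6217312}{187} - \frac{134208090772834}{46955166175197} = \frac{17171165953533640618}{516506827927167}$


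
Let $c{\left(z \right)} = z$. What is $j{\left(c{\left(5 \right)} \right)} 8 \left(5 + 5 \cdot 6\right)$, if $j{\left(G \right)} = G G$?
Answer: $7000$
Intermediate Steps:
$j{\left(G \right)} = G^{2}$
$j{\left(c{\left(5 \right)} \right)} 8 \left(5 + 5 \cdot 6\right) = 5^{2} \cdot 8 \left(5 + 5 \cdot 6\right) = 25 \cdot 8 \left(5 + 30\right) = 25 \cdot 8 \cdot 35 = 25 \cdot 280 = 7000$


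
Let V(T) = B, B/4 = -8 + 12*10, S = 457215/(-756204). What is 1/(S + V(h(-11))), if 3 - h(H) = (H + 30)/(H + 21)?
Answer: 252068/112774059 ≈ 0.0022352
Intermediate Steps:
S = -152405/252068 (S = 457215*(-1/756204) = -152405/252068 ≈ -0.60462)
h(H) = 3 - (30 + H)/(21 + H) (h(H) = 3 - (H + 30)/(H + 21) = 3 - (30 + H)/(21 + H))
B = 448 (B = 4*(-8 + 12*10) = 4*(-8 + 120) = 4*112 = 448)
V(T) = 448
1/(S + V(h(-11))) = 1/(-152405/252068 + 448) = 1/(112774059/252068) = 252068/112774059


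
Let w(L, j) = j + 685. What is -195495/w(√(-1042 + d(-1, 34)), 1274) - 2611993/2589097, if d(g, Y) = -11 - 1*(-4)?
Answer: -170424137434/1690680341 ≈ -100.80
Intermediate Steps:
d(g, Y) = -7 (d(g, Y) = -11 + 4 = -7)
w(L, j) = 685 + j
-195495/w(√(-1042 + d(-1, 34)), 1274) - 2611993/2589097 = -195495/(685 + 1274) - 2611993/2589097 = -195495/1959 - 2611993*1/2589097 = -195495*1/1959 - 2611993/2589097 = -65165/653 - 2611993/2589097 = -170424137434/1690680341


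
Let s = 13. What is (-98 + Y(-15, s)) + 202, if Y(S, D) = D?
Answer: 117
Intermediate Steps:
(-98 + Y(-15, s)) + 202 = (-98 + 13) + 202 = -85 + 202 = 117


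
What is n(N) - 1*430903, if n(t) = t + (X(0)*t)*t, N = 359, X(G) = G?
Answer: -430544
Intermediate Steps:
n(t) = t (n(t) = t + (0*t)*t = t + 0*t = t + 0 = t)
n(N) - 1*430903 = 359 - 1*430903 = 359 - 430903 = -430544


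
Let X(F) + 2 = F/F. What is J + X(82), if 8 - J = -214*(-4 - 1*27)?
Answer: -6627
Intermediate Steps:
X(F) = -1 (X(F) = -2 + F/F = -2 + 1 = -1)
J = -6626 (J = 8 - (-214)*(-4 - 1*27) = 8 - (-214)*(-4 - 27) = 8 - (-214)*(-31) = 8 - 1*6634 = 8 - 6634 = -6626)
J + X(82) = -6626 - 1 = -6627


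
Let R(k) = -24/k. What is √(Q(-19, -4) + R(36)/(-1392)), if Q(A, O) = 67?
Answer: √8114026/348 ≈ 8.1854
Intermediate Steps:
√(Q(-19, -4) + R(36)/(-1392)) = √(67 - 24/36/(-1392)) = √(67 - 24*1/36*(-1/1392)) = √(67 - ⅔*(-1/1392)) = √(67 + 1/2088) = √(139897/2088) = √8114026/348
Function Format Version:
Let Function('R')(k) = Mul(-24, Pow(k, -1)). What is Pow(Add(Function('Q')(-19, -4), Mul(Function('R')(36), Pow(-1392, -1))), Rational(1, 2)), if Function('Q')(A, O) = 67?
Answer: Mul(Rational(1, 348), Pow(8114026, Rational(1, 2))) ≈ 8.1854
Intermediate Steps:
Pow(Add(Function('Q')(-19, -4), Mul(Function('R')(36), Pow(-1392, -1))), Rational(1, 2)) = Pow(Add(67, Mul(Mul(-24, Pow(36, -1)), Pow(-1392, -1))), Rational(1, 2)) = Pow(Add(67, Mul(Mul(-24, Rational(1, 36)), Rational(-1, 1392))), Rational(1, 2)) = Pow(Add(67, Mul(Rational(-2, 3), Rational(-1, 1392))), Rational(1, 2)) = Pow(Add(67, Rational(1, 2088)), Rational(1, 2)) = Pow(Rational(139897, 2088), Rational(1, 2)) = Mul(Rational(1, 348), Pow(8114026, Rational(1, 2)))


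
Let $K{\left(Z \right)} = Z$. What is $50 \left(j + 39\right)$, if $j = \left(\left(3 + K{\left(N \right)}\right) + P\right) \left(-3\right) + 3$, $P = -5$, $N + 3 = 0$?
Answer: $2850$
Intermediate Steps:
$N = -3$ ($N = -3 + 0 = -3$)
$j = 18$ ($j = \left(\left(3 - 3\right) - 5\right) \left(-3\right) + 3 = \left(0 - 5\right) \left(-3\right) + 3 = \left(-5\right) \left(-3\right) + 3 = 15 + 3 = 18$)
$50 \left(j + 39\right) = 50 \left(18 + 39\right) = 50 \cdot 57 = 2850$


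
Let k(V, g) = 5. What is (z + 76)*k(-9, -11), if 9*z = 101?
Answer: 3925/9 ≈ 436.11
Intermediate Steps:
z = 101/9 (z = (⅑)*101 = 101/9 ≈ 11.222)
(z + 76)*k(-9, -11) = (101/9 + 76)*5 = (785/9)*5 = 3925/9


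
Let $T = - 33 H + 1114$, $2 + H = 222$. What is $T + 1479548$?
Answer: $1473402$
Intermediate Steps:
$H = 220$ ($H = -2 + 222 = 220$)
$T = -6146$ ($T = \left(-33\right) 220 + 1114 = -7260 + 1114 = -6146$)
$T + 1479548 = -6146 + 1479548 = 1473402$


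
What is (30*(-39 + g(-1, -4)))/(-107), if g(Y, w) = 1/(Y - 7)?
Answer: 4695/428 ≈ 10.970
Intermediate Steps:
g(Y, w) = 1/(-7 + Y)
(30*(-39 + g(-1, -4)))/(-107) = (30*(-39 + 1/(-7 - 1)))/(-107) = (30*(-39 + 1/(-8)))*(-1/107) = (30*(-39 - ⅛))*(-1/107) = (30*(-313/8))*(-1/107) = -4695/4*(-1/107) = 4695/428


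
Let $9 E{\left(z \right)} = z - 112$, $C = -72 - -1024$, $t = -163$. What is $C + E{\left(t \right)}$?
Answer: $\frac{8293}{9} \approx 921.44$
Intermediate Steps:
$C = 952$ ($C = -72 + 1024 = 952$)
$E{\left(z \right)} = - \frac{112}{9} + \frac{z}{9}$ ($E{\left(z \right)} = \frac{z - 112}{9} = \frac{-112 + z}{9} = - \frac{112}{9} + \frac{z}{9}$)
$C + E{\left(t \right)} = 952 + \left(- \frac{112}{9} + \frac{1}{9} \left(-163\right)\right) = 952 - \frac{275}{9} = \frac{8293}{9}$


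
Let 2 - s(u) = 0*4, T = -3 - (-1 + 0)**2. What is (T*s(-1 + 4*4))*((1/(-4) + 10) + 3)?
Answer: -102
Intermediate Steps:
T = -4 (T = -3 - 1*(-1)**2 = -3 - 1*1 = -3 - 1 = -4)
s(u) = 2 (s(u) = 2 - 0*4 = 2 - 1*0 = 2 + 0 = 2)
(T*s(-1 + 4*4))*((1/(-4) + 10) + 3) = (-4*2)*((1/(-4) + 10) + 3) = -8*((1*(-1/4) + 10) + 3) = -8*((-1/4 + 10) + 3) = -8*(39/4 + 3) = -8*51/4 = -102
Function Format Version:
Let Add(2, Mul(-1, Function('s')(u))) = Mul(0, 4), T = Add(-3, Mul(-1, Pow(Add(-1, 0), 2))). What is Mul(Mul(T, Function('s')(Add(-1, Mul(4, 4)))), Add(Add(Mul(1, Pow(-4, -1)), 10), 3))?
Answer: -102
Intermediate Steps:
T = -4 (T = Add(-3, Mul(-1, Pow(-1, 2))) = Add(-3, Mul(-1, 1)) = Add(-3, -1) = -4)
Function('s')(u) = 2 (Function('s')(u) = Add(2, Mul(-1, Mul(0, 4))) = Add(2, Mul(-1, 0)) = Add(2, 0) = 2)
Mul(Mul(T, Function('s')(Add(-1, Mul(4, 4)))), Add(Add(Mul(1, Pow(-4, -1)), 10), 3)) = Mul(Mul(-4, 2), Add(Add(Mul(1, Pow(-4, -1)), 10), 3)) = Mul(-8, Add(Add(Mul(1, Rational(-1, 4)), 10), 3)) = Mul(-8, Add(Add(Rational(-1, 4), 10), 3)) = Mul(-8, Add(Rational(39, 4), 3)) = Mul(-8, Rational(51, 4)) = -102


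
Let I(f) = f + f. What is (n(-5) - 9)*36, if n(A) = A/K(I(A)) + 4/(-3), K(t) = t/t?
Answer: -552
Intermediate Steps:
I(f) = 2*f
K(t) = 1
n(A) = -4/3 + A (n(A) = A/1 + 4/(-3) = A*1 + 4*(-1/3) = A - 4/3 = -4/3 + A)
(n(-5) - 9)*36 = ((-4/3 - 5) - 9)*36 = (-19/3 - 9)*36 = -46/3*36 = -552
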